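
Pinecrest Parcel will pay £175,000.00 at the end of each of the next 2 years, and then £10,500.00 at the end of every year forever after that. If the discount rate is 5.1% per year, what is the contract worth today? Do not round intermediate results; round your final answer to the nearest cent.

PV of 2-year annuity: £175,000.00 × [1 − (1+0.051)^−2] / 0.051 = 324936.33448
Perpetuity value at year 2: £10,500.00 / 0.051 = 205882.35294
PV of perpetuity: 205882.35294 / (1+0.051)^2 = 186386.17287
Total PV = 324936.33448 + 186386.17287 = 511322.50735

£511322.51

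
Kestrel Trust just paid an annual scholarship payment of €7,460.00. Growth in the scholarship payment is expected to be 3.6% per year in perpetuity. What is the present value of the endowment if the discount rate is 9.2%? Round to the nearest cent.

D₁ = D₀ × (1 + g) = €7,460.00 × 1.036 = €7,728.5600
Growing perpetuity: P = D₁ / (r − g) = €7,728.5600 / (0.092 − 0.036) = €138,010.00

€138010.00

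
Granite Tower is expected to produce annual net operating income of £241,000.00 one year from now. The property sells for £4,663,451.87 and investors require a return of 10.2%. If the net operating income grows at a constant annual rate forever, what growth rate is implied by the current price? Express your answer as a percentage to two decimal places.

P = D₁/(r−g) ⇒ g = r − D₁/P = 0.102 − £241,000.00/£4,663,451.87 = 0.050322

5.03%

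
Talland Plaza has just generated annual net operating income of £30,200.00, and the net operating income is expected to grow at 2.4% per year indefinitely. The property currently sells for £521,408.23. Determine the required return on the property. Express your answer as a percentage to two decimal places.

D₁ = £30,200.00 × 1.024 = £30,924.8000
P = D₁/(r − g) ⇒ r = D₁/P + g = £30,924.8000/£521,408.23 + 0.024 = 0.059310 + 0.024 = 0.083310

8.33%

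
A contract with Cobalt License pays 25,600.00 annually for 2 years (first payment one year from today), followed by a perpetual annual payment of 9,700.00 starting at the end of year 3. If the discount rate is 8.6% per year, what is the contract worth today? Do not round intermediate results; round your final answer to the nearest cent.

140913.06

PV of 2-year annuity: 25,600.00 × [1 − (1+0.086)^−2] / 0.086 = 45278.76981
Perpetuity value at year 2: 9,700.00 / 0.086 = 112790.69767
PV of perpetuity: 112790.69767 / (1+0.086)^2 = 95634.28880
Total PV = 45278.76981 + 95634.28880 = 140913.05861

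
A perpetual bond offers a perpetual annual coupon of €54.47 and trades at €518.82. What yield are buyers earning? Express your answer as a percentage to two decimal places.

P = C/r ⇒ r = C/P = €54.47/€518.82 = 0.104988

10.50%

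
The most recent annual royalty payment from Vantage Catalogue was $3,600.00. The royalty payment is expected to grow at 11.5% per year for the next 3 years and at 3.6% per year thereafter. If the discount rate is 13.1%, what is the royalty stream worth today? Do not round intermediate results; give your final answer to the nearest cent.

D_1 = 4014.00000
D_2 = 4475.61000
D_3 = 4990.30515
Terminal value at year 3: TV = D_3×(1+g_2)/(r−g_2) = 5169.95614/0.095 = 54420.59090
P_0 = D_1/(1+r)^1 + D_2/(1+r)^2 + D_3/(1+r)^3 + TV/(1+r)^3
    = 3549.07162 + 3498.86371 + 3449.36608 + 37616.24481 = 48113.54622

$48113.55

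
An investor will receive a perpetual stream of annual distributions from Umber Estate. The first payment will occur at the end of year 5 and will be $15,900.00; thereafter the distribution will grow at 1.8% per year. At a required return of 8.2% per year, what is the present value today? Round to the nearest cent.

$181262.56

Value at end of year 4: C₁ / (r − g) = $15,900.00 / (0.082 − 0.018) = $248,437.5000
Discount to today: PV = $248,437.5000 / (1 + 0.082)^4 = $248,437.5000 / 1.370595 = $181,262.56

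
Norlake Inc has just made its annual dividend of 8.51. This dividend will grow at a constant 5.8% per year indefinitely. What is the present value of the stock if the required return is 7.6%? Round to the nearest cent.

D₁ = D₀ × (1 + g) = 8.51 × 1.058 = 9.0036
Growing perpetuity: P = D₁ / (r − g) = 9.0036 / (0.076 − 0.058) = 500.20

500.20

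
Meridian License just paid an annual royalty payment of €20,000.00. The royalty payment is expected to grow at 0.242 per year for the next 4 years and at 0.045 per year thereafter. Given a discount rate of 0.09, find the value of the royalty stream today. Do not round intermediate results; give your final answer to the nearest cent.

D_1 = 24840.00000
D_2 = 30851.28000
D_3 = 38317.28976
D_4 = 47590.07388
Terminal value at year 4: TV = D_4×(1+g_2)/(r−g_2) = 49731.62721/0.045 = 1105147.27126
P_0 = D_1/(1+r)^1 + D_2/(1+r)^2 + D_3/(1+r)^3 + D_4/(1+r)^4 + TV/(1+r)^4
    = 22788.99083 + 25966.90514 + 29587.97815 + 33714.00813 + 782914.18890 = 894972.07116

€894972.07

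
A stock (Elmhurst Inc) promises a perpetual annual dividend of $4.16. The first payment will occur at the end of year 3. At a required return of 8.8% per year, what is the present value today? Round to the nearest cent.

$39.93

Value at end of year 2: C / r = $4.16 / 0.088 = $47.2727
Discount to today: PV = $47.2727 / (1 + 0.088)^2 = $47.2727 / 1.183744 = $39.93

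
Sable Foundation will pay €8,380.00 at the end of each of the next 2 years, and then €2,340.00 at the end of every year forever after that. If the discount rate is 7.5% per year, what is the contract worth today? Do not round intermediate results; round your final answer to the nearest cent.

PV of 2-year annuity: €8,380.00 × [1 − (1+0.075)^−2] / 0.075 = 15046.83613
Perpetuity value at year 2: €2,340.00 / 0.075 = 31200.00000
PV of perpetuity: 31200.00000 / (1+0.075)^2 = 26998.37750
Total PV = 15046.83613 + 26998.37750 = 42045.21363

€42045.21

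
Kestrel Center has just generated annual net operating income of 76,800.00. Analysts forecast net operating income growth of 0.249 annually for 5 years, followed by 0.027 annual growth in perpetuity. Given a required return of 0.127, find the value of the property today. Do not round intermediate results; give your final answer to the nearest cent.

D_1 = 95923.20000
D_2 = 119808.07680
D_3 = 149640.28792
D_4 = 186900.71962
D_5 = 233438.99880
Terminal value at year 5: TV = D_5×(1+g_2)/(r−g_2) = 239741.85177/0.1 = 2397418.51768
P_0 = D_1/(1+r)^1 + D_2/(1+r)^2 + D_3/(1+r)^3 + D_4/(1+r)^4 + D_5/(1+r)^5 + TV/(1+r)^5
    = 85113.75333 + 94327.48705 + 104538.62584 + 115855.14080 + 128396.69109 + 1318634.01748 = 1846865.71558

1846865.72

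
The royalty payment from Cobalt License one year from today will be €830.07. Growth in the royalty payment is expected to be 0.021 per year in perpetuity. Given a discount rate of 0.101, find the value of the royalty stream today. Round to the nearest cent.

€10375.88

Growing perpetuity: P = D₁ / (r − g) = €830.0700 / (0.101 − 0.021) = €10,375.88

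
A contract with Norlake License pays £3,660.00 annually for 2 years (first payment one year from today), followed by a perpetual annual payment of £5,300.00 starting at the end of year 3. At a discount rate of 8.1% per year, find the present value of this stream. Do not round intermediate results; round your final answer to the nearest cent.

PV of 2-year annuity: £3,660.00 × [1 − (1+0.081)^−2] / 0.081 = 6517.81122
Perpetuity value at year 2: £5,300.00 / 0.081 = 65432.09877
PV of perpetuity: 65432.09877 / (1+0.081)^2 = 55993.73825
Total PV = 6517.81122 + 55993.73825 = 62511.54947

£62511.55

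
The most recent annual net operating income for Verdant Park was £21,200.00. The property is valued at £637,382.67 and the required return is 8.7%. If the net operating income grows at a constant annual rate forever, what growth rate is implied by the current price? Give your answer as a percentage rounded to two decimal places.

5.20%

P = D₀(1+g)/(r−g) ⇒ P(r−g) = D₀(1+g) ⇒ g(P+D₀) = P·r − D₀
g = (P·r − D₀)/(P + D₀) = (£637,382.67×0.087 − £21,200.00) / (£637,382.67 + £21,200.00) = 0.052009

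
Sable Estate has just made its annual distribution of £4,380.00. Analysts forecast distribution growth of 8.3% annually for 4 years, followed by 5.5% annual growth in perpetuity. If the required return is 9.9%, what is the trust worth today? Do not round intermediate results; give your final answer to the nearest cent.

D_1 = 4743.54000
D_2 = 5137.25382
D_3 = 5563.64589
D_4 = 6025.42850
Terminal value at year 4: TV = D_4×(1+g_2)/(r−g_2) = 6356.82706/0.044 = 144473.34234
P_0 = D_1/(1+r)^1 + D_2/(1+r)^2 + D_3/(1+r)^3 + D_4/(1+r)^4 + TV/(1+r)^4
    = 4316.23294 + 4253.39424 + 4191.47040 + 4130.44808 + 99036.88007 = 115928.42573

£115928.43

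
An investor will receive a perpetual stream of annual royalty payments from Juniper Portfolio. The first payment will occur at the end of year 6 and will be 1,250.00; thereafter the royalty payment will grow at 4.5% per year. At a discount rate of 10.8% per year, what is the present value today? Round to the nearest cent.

11881.48

Value at end of year 5: C₁ / (r − g) = 1,250.00 / (0.108 − 0.045) = 19,841.2698
Discount to today: PV = 19,841.2698 / (1 + 0.108)^5 = 19,841.2698 / 1.669932 = 11,881.48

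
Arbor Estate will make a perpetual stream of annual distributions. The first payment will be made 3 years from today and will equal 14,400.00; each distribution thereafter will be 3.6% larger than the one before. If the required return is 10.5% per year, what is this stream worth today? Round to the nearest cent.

Value at end of year 2: C₁ / (r − g) = 14,400.00 / (0.105 − 0.036) = 208,695.6522
Discount to today: PV = 208,695.6522 / (1 + 0.105)^2 = 208,695.6522 / 1.221025 = 170,918.41

170918.41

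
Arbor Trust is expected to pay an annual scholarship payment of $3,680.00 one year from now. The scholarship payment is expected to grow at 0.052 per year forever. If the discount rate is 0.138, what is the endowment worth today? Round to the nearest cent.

Growing perpetuity: P = D₁ / (r − g) = $3,680.0000 / (0.138 − 0.052) = $42,790.70

$42790.70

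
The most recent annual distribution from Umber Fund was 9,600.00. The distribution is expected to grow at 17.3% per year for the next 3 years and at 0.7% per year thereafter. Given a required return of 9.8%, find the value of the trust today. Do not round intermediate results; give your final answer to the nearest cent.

D_1 = 11260.80000
D_2 = 13208.91840
D_3 = 15494.06128
Terminal value at year 3: TV = D_3×(1+g_2)/(r−g_2) = 15602.51971/0.091 = 171456.26057
P_0 = D_1/(1+r)^1 + D_2/(1+r)^2 + D_3/(1+r)^3 + TV/(1+r)^3
    = 10255.73770 + 10956.26624 + 11704.64508 + 129522.83070 = 162439.47972

162439.48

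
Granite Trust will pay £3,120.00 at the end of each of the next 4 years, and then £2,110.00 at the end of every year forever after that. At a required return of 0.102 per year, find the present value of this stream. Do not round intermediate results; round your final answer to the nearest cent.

PV of 4-year annuity: £3,120.00 × [1 − (1+0.102)^−4] / 0.102 = 9847.31397
Perpetuity value at year 4: £2,110.00 / 0.102 = 20686.27451
PV of perpetuity: 20686.27451 / (1+0.102)^4 = 14026.71282
Total PV = 9847.31397 + 14026.71282 = 23874.02679

£23874.03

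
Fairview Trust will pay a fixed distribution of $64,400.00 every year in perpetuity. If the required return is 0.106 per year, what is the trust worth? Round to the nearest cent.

Level perpetuity: PV = C / r = $64,400.00 / 0.106 = $607,547.17

$607547.17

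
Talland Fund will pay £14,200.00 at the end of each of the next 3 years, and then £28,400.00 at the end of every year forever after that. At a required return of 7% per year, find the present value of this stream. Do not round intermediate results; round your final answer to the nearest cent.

£368449.00

PV of 3-year annuity: £14,200.00 × [1 − (1+0.07)^−3] / 0.07 = 37265.28783
Perpetuity value at year 3: £28,400.00 / 0.07 = 405714.28571
PV of perpetuity: 405714.28571 / (1+0.07)^3 = 331183.71005
Total PV = 37265.28783 + 331183.71005 = 368448.99788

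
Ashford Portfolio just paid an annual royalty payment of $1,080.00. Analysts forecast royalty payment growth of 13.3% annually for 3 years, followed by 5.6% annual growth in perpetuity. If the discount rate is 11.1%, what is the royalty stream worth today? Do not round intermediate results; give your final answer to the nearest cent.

$25362.41

D_1 = 1223.64000
D_2 = 1386.38412
D_3 = 1570.77321
Terminal value at year 3: TV = D_3×(1+g_2)/(r−g_2) = 1658.73651/0.055 = 30158.84559
P_0 = D_1/(1+r)^1 + D_2/(1+r)^2 + D_3/(1+r)^3 + TV/(1+r)^3
    = 1101.38614 + 1123.19577 + 1145.43727 + 21992.39550 = 25362.41467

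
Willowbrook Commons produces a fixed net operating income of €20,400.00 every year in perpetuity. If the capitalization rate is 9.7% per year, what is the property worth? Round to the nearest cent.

€210309.28

Level perpetuity: PV = C / r = €20,400.00 / 0.097 = €210,309.28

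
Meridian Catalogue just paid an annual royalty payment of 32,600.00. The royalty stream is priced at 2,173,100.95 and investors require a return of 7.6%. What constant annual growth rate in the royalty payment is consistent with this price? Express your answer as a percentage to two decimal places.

P = D₀(1+g)/(r−g) ⇒ P(r−g) = D₀(1+g) ⇒ g(P+D₀) = P·r − D₀
g = (P·r − D₀)/(P + D₀) = (2,173,100.95×0.076 − 32,600.00) / (2,173,100.95 + 32,600.00) = 0.060097

6.01%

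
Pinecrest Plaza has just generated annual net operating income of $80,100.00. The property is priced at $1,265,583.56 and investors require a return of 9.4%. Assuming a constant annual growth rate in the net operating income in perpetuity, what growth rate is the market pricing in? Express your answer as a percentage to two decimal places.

2.89%

P = D₀(1+g)/(r−g) ⇒ P(r−g) = D₀(1+g) ⇒ g(P+D₀) = P·r − D₀
g = (P·r − D₀)/(P + D₀) = ($1,265,583.56×0.094 − $80,100.00) / ($1,265,583.56 + $80,100.00) = 0.028881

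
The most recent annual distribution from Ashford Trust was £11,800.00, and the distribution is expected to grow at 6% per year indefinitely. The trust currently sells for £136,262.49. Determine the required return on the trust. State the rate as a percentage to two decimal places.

15.18%

D₁ = £11,800.00 × 1.06 = £12,508.0000
P = D₁/(r − g) ⇒ r = D₁/P + g = £12,508.0000/£136,262.49 + 0.06 = 0.091793 + 0.06 = 0.151793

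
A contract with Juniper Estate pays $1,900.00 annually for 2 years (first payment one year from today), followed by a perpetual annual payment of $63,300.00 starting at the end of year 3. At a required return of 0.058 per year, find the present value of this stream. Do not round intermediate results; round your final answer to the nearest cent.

$978492.71

PV of 2-year annuity: $1,900.00 × [1 − (1+0.058)^−2] / 0.058 = 3493.23366
Perpetuity value at year 2: $63,300.00 / 0.058 = 1091379.31034
PV of perpetuity: 1091379.31034 / (1+0.058)^2 = 974999.47322
Total PV = 3493.23366 + 974999.47322 = 978492.70688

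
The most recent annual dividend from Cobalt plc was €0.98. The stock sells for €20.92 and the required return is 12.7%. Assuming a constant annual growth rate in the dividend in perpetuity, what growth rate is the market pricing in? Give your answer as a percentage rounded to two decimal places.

7.66%

P = D₀(1+g)/(r−g) ⇒ P(r−g) = D₀(1+g) ⇒ g(P+D₀) = P·r − D₀
g = (P·r − D₀)/(P + D₀) = (€20.92×0.127 − €0.98) / (€20.92 + €0.98) = 0.076568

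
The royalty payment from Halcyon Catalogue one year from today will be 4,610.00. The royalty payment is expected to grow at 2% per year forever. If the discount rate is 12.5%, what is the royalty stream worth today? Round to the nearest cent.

43904.76

Growing perpetuity: P = D₁ / (r − g) = 4,610.0000 / (0.125 − 0.02) = 43,904.76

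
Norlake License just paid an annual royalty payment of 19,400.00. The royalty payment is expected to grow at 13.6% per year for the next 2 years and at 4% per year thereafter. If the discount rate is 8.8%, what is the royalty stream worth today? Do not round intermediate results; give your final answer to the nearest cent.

D_1 = 22038.40000
D_2 = 25035.62240
Terminal value at year 2: TV = D_2×(1+g_2)/(r−g_2) = 26037.04730/0.048 = 542438.48533
P_0 = D_1/(1+r)^1 + D_2/(1+r)^2 + TV/(1+r)^2
    = 20255.88235 + 21149.52422 + 458239.69146 = 499645.09804

499645.10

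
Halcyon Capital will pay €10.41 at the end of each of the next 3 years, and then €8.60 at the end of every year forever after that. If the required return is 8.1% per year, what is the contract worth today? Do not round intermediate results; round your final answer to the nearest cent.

PV of 3-year annuity: €10.41 × [1 − (1+0.081)^−3] / 0.081 = 26.77925
Perpetuity value at year 3: €8.60 / 0.081 = 106.17284
PV of perpetuity: 106.17284 / (1+0.081)^3 = 84.04974
Total PV = 26.77925 + 84.04974 = 110.82898

€110.83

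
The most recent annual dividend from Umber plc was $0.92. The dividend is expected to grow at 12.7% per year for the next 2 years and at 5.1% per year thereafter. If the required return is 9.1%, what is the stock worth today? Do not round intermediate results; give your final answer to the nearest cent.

$27.73

D_1 = 1.03684
D_2 = 1.16852
Terminal value at year 2: TV = D_2×(1+g_2)/(r−g_2) = 1.22811/0.04 = 30.70283
P_0 = D_1/(1+r)^1 + D_2/(1+r)^2 + TV/(1+r)^2
    = 0.95036 + 0.98172 + 25.79461 = 27.72668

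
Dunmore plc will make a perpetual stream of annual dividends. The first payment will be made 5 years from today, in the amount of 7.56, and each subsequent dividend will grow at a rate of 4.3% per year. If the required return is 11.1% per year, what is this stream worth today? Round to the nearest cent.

Value at end of year 4: C₁ / (r − g) = 7.56 / (0.111 − 0.043) = 111.1765
Discount to today: PV = 111.1765 / (1 + 0.111)^4 = 111.1765 / 1.523548 = 72.97

72.97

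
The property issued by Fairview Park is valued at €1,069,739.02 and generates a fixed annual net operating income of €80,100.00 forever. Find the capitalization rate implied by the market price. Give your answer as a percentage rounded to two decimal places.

7.49%

P = C/r ⇒ r = C/P = €80,100.00/€1,069,739.02 = 0.074878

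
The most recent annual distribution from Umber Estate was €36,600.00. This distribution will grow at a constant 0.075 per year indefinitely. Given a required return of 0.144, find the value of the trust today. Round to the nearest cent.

D₁ = D₀ × (1 + g) = €36,600.00 × 1.075 = €39,345.0000
Growing perpetuity: P = D₁ / (r − g) = €39,345.0000 / (0.144 − 0.075) = €570,217.39

€570217.39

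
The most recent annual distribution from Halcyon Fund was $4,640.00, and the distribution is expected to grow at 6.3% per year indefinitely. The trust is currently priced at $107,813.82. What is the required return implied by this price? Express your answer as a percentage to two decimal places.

D₁ = $4,640.00 × 1.063 = $4,932.3200
P = D₁/(r − g) ⇒ r = D₁/P + g = $4,932.3200/$107,813.82 + 0.063 = 0.045748 + 0.063 = 0.108748

10.87%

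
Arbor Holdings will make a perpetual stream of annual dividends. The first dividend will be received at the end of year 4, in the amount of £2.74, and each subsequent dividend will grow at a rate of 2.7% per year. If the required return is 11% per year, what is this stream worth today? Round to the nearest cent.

£24.14

Value at end of year 3: C₁ / (r − g) = £2.74 / (0.11 − 0.027) = £33.0120
Discount to today: PV = £33.0120 / (1 + 0.11)^3 = £33.0120 / 1.367631 = £24.14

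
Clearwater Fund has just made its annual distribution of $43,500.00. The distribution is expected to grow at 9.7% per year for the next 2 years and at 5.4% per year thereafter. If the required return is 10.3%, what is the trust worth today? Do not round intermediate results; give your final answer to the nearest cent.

$1011833.16

D_1 = 47719.50000
D_2 = 52348.29150
Terminal value at year 2: TV = D_2×(1+g_2)/(r−g_2) = 55175.09924/0.049 = 1126022.43349
P_0 = D_1/(1+r)^1 + D_2/(1+r)^2 + TV/(1+r)^2
    = 43263.37262 + 43028.03242 + 925541.75868 = 1011833.16373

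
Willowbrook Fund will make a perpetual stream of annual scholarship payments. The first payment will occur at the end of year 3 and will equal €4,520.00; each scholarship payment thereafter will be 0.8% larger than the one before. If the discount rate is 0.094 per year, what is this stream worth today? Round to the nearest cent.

Value at end of year 2: C₁ / (r − g) = €4,520.00 / (0.094 − 0.008) = €52,558.1395
Discount to today: PV = €52,558.1395 / (1 + 0.094)^2 = €52,558.1395 / 1.196836 = €43,914.24

€43914.24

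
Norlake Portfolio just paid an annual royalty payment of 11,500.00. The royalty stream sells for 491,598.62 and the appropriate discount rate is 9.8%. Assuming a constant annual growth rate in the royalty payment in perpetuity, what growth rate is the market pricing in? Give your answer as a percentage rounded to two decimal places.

P = D₀(1+g)/(r−g) ⇒ P(r−g) = D₀(1+g) ⇒ g(P+D₀) = P·r − D₀
g = (P·r − D₀)/(P + D₀) = (491,598.62×0.098 − 11,500.00) / (491,598.62 + 11,500.00) = 0.072902

7.29%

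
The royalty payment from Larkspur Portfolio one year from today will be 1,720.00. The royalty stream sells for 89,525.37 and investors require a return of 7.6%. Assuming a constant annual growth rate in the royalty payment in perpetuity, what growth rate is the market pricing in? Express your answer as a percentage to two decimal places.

P = D₁/(r−g) ⇒ g = r − D₁/P = 0.076 − 1,720.00/89,525.37 = 0.056788

5.68%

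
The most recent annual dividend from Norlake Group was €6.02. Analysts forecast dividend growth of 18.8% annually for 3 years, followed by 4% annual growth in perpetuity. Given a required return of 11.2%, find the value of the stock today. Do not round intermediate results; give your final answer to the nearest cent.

€126.67

D_1 = 7.15176
D_2 = 8.49629
D_3 = 10.09359
Terminal value at year 3: TV = D_3×(1+g_2)/(r−g_2) = 10.49734/0.072 = 145.79635
P_0 = D_1/(1+r)^1 + D_2/(1+r)^2 + D_3/(1+r)^3 + TV/(1+r)^3
    = 6.43144 + 6.87100 + 7.34060 + 106.03086 = 126.67390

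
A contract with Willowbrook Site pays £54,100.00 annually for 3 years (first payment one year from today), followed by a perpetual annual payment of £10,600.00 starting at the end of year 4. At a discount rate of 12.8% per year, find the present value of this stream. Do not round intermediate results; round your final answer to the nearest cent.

£185872.45

PV of 3-year annuity: £54,100.00 × [1 − (1+0.128)^−3] / 0.128 = 128173.40748
Perpetuity value at year 3: £10,600.00 / 0.128 = 82812.50000
PV of perpetuity: 82812.50000 / (1+0.128)^3 = 57699.04123
Total PV = 128173.40748 + 57699.04123 = 185872.44872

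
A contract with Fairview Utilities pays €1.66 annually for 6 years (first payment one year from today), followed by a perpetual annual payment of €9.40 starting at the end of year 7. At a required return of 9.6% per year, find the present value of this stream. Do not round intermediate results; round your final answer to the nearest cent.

€63.81

PV of 6-year annuity: €1.66 × [1 − (1+0.096)^−6] / 0.096 = 7.31527
Perpetuity value at year 6: €9.40 / 0.096 = 97.91667
PV of perpetuity: 97.91667 / (1+0.096)^6 = 56.49283
Total PV = 7.31527 + 56.49283 = 63.80810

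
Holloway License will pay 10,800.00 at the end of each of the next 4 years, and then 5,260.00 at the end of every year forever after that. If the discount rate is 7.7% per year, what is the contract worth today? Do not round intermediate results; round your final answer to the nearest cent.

86784.07

PV of 4-year annuity: 10,800.00 × [1 − (1+0.077)^−4] / 0.077 = 36011.14368
Perpetuity value at year 4: 5,260.00 / 0.077 = 68311.68831
PV of perpetuity: 68311.68831 / (1+0.077)^4 = 50772.92760
Total PV = 36011.14368 + 50772.92760 = 86784.07127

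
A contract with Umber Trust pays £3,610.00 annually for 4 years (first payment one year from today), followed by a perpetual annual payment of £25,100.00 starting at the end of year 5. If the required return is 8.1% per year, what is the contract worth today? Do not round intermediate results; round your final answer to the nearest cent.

PV of 4-year annuity: £3,610.00 × [1 − (1+0.081)^−4] / 0.081 = 11930.21168
Perpetuity value at year 4: £25,100.00 / 0.081 = 309876.54321
PV of perpetuity: 309876.54321 / (1+0.081)^4 = 226926.87200
Total PV = 11930.21168 + 226926.87200 = 238857.08368

£238857.08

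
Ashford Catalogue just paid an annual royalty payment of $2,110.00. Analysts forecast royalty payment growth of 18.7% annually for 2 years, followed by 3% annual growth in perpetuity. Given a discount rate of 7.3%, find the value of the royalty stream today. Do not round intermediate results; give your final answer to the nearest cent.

$66768.27

D_1 = 2504.57000
D_2 = 2972.92459
Terminal value at year 2: TV = D_2×(1+g_2)/(r−g_2) = 3062.11233/0.043 = 71211.91460
P_0 = D_1/(1+r)^1 + D_2/(1+r)^2 + TV/(1+r)^2
    = 2334.17521 + 2582.16773 + 61851.92469 = 66768.26763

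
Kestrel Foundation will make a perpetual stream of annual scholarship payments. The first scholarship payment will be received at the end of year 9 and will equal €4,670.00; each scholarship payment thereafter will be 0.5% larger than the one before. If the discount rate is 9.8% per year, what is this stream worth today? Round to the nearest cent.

Value at end of year 8: C₁ / (r − g) = €4,670.00 / (0.098 − 0.005) = €50,215.0538
Discount to today: PV = €50,215.0538 / (1 + 0.098)^8 = €50,215.0538 / 2.112607 = €23,769.24

€23769.24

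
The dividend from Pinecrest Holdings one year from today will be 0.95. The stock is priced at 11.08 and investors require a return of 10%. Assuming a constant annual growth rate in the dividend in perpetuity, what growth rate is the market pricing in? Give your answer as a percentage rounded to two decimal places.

P = D₁/(r−g) ⇒ g = r − D₁/P = 0.1 − 0.95/11.08 = 0.014260

1.43%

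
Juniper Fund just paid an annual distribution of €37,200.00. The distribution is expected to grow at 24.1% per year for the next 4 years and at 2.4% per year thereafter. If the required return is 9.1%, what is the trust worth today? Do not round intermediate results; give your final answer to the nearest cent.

€1159297.44

D_1 = 46165.20000
D_2 = 57291.01320
D_3 = 71098.14738
D_4 = 88232.80090
Terminal value at year 4: TV = D_4×(1+g_2)/(r−g_2) = 90350.38812/0.067 = 1348513.25555
P_0 = D_1/(1+r)^1 + D_2/(1+r)^2 + D_3/(1+r)^3 + D_4/(1+r)^4 + TV/(1+r)^4
    = 42314.57379 + 48132.34287 + 54749.98854 + 62277.48467 + 951823.04934 = 1159297.43921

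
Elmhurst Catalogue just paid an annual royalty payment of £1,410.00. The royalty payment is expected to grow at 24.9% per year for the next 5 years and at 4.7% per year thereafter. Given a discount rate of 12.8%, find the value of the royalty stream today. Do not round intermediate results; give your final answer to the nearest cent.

D_1 = 1761.09000
D_2 = 2199.60141
D_3 = 2747.30216
D_4 = 3431.38040
D_5 = 4285.79412
Terminal value at year 5: TV = D_5×(1+g_2)/(r−g_2) = 4487.22644/0.081 = 55397.85731
P_0 = D_1/(1+r)^1 + D_2/(1+r)^2 + D_3/(1+r)^3 + D_4/(1+r)^4 + D_5/(1+r)^5 + TV/(1+r)^5
    = 1561.25000 + 1728.72451 + 1914.16393 + 2119.49535 + 2346.85256 + 30335.24236 = 40005.72872

£40005.73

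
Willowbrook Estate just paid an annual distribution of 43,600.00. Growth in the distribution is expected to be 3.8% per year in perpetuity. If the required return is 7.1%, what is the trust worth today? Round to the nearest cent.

D₁ = D₀ × (1 + g) = 43,600.00 × 1.038 = 45,256.8000
Growing perpetuity: P = D₁ / (r − g) = 45,256.8000 / (0.071 − 0.038) = 1,371,418.18

1371418.18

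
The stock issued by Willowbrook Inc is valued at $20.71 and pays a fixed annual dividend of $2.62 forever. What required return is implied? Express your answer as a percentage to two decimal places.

P = C/r ⇒ r = C/P = $2.62/$20.71 = 0.126509

12.65%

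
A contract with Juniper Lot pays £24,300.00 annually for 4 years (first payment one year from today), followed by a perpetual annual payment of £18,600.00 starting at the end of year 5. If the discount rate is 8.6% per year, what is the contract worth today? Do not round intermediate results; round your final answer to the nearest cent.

PV of 4-year annuity: £24,300.00 × [1 − (1+0.086)^−4] / 0.086 = 79421.37949
Perpetuity value at year 4: £18,600.00 / 0.086 = 216279.06977
PV of perpetuity: 216279.06977 / (1+0.086)^4 = 155487.39658
Total PV = 79421.37949 + 155487.39658 = 234908.77607

£234908.78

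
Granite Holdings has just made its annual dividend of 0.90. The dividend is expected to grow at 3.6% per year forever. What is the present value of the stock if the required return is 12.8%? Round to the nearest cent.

10.13

D₁ = D₀ × (1 + g) = 0.90 × 1.036 = 0.9324
Growing perpetuity: P = D₁ / (r − g) = 0.9324 / (0.128 − 0.036) = 10.13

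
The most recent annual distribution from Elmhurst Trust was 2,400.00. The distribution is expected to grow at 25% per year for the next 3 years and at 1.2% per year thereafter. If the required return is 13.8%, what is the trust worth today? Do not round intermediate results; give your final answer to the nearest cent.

34258.59

D_1 = 3000.00000
D_2 = 3750.00000
D_3 = 4687.50000
Terminal value at year 3: TV = D_3×(1+g_2)/(r−g_2) = 4743.75000/0.126 = 37648.80952
P_0 = D_1/(1+r)^1 + D_2/(1+r)^2 + D_3/(1+r)^3 + TV/(1+r)^3
    = 2636.20387 + 2895.65451 + 3180.63984 + 25546.09142 = 34258.58963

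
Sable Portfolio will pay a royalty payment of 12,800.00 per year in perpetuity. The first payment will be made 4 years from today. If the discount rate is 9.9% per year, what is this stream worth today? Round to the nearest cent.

97405.10

Value at end of year 3: C / r = 12,800.00 / 0.099 = 129,292.9293
Discount to today: PV = 129,292.9293 / (1 + 0.099)^3 = 129,292.9293 / 1.327373 = 97,405.10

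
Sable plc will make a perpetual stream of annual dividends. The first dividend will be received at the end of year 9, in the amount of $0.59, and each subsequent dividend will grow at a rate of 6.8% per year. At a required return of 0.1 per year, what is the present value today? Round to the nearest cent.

Value at end of year 8: C₁ / (r − g) = $0.59 / (0.1 − 0.068) = $18.4375
Discount to today: PV = $18.4375 / (1 + 0.1)^8 = $18.4375 / 2.143589 = $8.60

$8.60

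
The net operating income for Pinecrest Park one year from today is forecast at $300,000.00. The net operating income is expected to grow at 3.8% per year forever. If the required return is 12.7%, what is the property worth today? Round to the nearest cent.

$3370786.52

Growing perpetuity: P = D₁ / (r − g) = $300,000.0000 / (0.127 − 0.038) = $3,370,786.52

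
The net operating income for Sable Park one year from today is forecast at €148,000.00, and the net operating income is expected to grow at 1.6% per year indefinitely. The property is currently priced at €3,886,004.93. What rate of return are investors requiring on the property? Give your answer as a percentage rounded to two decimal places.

P = D₁/(r − g) ⇒ r = D₁/P + g = €148,000.0000/€3,886,004.93 + 0.016 = 0.038085 + 0.016 = 0.054085

5.41%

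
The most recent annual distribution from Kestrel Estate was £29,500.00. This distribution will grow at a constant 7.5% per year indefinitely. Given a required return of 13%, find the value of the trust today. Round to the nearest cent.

£576590.91

D₁ = D₀ × (1 + g) = £29,500.00 × 1.075 = £31,712.5000
Growing perpetuity: P = D₁ / (r − g) = £31,712.5000 / (0.13 − 0.075) = £576,590.91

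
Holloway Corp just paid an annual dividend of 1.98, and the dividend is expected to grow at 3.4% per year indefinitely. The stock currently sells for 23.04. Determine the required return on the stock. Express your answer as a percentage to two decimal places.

D₁ = 1.98 × 1.034 = 2.0473
P = D₁/(r − g) ⇒ r = D₁/P + g = 2.0473/23.04 + 0.034 = 0.088859 + 0.034 = 0.122859

12.29%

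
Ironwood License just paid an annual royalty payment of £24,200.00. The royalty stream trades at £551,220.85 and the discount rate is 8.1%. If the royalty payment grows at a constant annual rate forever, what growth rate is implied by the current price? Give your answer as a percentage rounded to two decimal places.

P = D₀(1+g)/(r−g) ⇒ P(r−g) = D₀(1+g) ⇒ g(P+D₀) = P·r − D₀
g = (P·r − D₀)/(P + D₀) = (£551,220.85×0.081 − £24,200.00) / (£551,220.85 + £24,200.00) = 0.035537

3.55%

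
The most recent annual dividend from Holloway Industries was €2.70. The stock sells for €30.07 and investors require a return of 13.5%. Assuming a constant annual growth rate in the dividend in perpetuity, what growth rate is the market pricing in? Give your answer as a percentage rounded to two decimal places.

P = D₀(1+g)/(r−g) ⇒ P(r−g) = D₀(1+g) ⇒ g(P+D₀) = P·r − D₀
g = (P·r − D₀)/(P + D₀) = (€30.07×0.135 − €2.70) / (€30.07 + €2.70) = 0.041485

4.15%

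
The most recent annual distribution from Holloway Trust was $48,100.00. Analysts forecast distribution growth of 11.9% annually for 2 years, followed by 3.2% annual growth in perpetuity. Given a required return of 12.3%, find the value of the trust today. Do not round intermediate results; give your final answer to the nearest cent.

D_1 = 53823.90000
D_2 = 60228.94410
Terminal value at year 2: TV = D_2×(1+g_2)/(r−g_2) = 62156.27031/0.091 = 683035.93749
P_0 = D_1/(1+r)^1 + D_2/(1+r)^2 + TV/(1+r)^2
    = 47928.67320 + 47757.95664 + 541606.71707 = 637293.34690

$637293.35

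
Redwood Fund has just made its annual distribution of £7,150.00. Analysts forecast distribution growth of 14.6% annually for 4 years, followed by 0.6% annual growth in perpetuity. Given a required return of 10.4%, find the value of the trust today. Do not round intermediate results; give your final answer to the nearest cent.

£116645.30

D_1 = 8193.90000
D_2 = 9390.20940
D_3 = 10761.17997
D_4 = 12332.31225
Terminal value at year 4: TV = D_4×(1+g_2)/(r−g_2) = 12406.30612/0.098 = 126594.96043
P_0 = D_1/(1+r)^1 + D_2/(1+r)^2 + D_3/(1+r)^3 + D_4/(1+r)^4 + TV/(1+r)^4
    = 7422.01087 + 7704.36998 + 7997.47101 + 8301.72263 + 85219.72409 = 116645.29857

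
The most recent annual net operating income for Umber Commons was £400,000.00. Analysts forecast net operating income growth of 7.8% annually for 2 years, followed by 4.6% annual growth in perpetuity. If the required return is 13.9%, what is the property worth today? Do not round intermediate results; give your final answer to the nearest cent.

D_1 = 431200.00000
D_2 = 464833.60000
Terminal value at year 2: TV = D_2×(1+g_2)/(r−g_2) = 486215.94560/0.093 = 5228128.44731
P_0 = D_1/(1+r)^1 + D_2/(1+r)^2 + TV/(1+r)^2
    = 378577.69974 + 358302.68684 + 4029942.04774 = 4766822.43432

£4766822.43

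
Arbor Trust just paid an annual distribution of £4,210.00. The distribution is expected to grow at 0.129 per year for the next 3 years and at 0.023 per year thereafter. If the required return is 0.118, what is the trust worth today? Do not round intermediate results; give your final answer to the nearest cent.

£59566.58

D_1 = 4753.09000
D_2 = 5366.23861
D_3 = 6058.48339
Terminal value at year 3: TV = D_3×(1+g_2)/(r−g_2) = 6197.82851/0.095 = 65240.30009
P_0 = D_1/(1+r)^1 + D_2/(1+r)^2 + D_3/(1+r)^3 + TV/(1+r)^3
    = 4251.42218 + 4293.25192 + 4335.49322 + 46686.41642 = 59566.58373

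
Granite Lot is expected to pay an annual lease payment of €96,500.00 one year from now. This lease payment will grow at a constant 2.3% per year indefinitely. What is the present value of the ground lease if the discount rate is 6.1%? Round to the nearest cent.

Growing perpetuity: P = D₁ / (r − g) = €96,500.0000 / (0.061 − 0.023) = €2,539,473.68

€2539473.68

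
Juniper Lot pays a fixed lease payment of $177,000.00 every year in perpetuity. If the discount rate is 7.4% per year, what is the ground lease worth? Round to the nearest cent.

$2391891.89

Level perpetuity: PV = C / r = $177,000.00 / 0.074 = $2,391,891.89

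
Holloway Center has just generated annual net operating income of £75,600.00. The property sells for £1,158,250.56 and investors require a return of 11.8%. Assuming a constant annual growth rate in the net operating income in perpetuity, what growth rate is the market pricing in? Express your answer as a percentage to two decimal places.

4.95%

P = D₀(1+g)/(r−g) ⇒ P(r−g) = D₀(1+g) ⇒ g(P+D₀) = P·r − D₀
g = (P·r − D₀)/(P + D₀) = (£1,158,250.56×0.118 − £75,600.00) / (£1,158,250.56 + £75,600.00) = 0.049498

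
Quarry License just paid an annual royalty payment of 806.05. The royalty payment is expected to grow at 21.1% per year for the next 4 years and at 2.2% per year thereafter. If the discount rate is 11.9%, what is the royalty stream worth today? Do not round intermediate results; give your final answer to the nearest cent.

D_1 = 976.12655
D_2 = 1182.08925
D_3 = 1431.51008
D_4 = 1733.55871
Terminal value at year 4: TV = D_4×(1+g_2)/(r−g_2) = 1771.69700/0.097 = 18264.91756
P_0 = D_1/(1+r)^1 + D_2/(1+r)^2 + D_3/(1+r)^3 + D_4/(1+r)^4 + TV/(1+r)^4
    = 872.32042 + 944.03935 + 1021.65474 + 1105.65137 + 11649.23403 = 15592.89990

15592.90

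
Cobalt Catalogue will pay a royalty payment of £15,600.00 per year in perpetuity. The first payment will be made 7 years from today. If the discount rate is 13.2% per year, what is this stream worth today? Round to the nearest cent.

£56165.82

Value at end of year 6: C / r = £15,600.00 / 0.132 = £118,181.8182
Discount to today: PV = £118,181.8182 / (1 + 0.132)^6 = £118,181.8182 / 2.104159 = £56,165.82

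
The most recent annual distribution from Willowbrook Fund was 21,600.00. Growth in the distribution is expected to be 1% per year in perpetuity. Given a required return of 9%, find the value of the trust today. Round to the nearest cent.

D₁ = D₀ × (1 + g) = 21,600.00 × 1.01 = 21,816.0000
Growing perpetuity: P = D₁ / (r − g) = 21,816.0000 / (0.09 − 0.01) = 272,700.00

272700.00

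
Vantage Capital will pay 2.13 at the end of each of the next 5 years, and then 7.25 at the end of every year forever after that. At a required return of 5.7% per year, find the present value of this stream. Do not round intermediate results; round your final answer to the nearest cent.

PV of 5-year annuity: 2.13 × [1 − (1+0.057)^−5] / 0.057 = 9.04604
Perpetuity value at year 5: 7.25 / 0.057 = 127.19298
PV of perpetuity: 127.19298 / (1+0.057)^5 = 96.40248
Total PV = 9.04604 + 96.40248 = 105.44852

105.45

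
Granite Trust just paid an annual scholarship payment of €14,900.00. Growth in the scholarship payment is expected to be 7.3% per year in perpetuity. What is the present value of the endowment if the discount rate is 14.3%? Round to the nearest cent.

D₁ = D₀ × (1 + g) = €14,900.00 × 1.073 = €15,987.7000
Growing perpetuity: P = D₁ / (r − g) = €15,987.7000 / (0.143 − 0.073) = €228,395.71

€228395.71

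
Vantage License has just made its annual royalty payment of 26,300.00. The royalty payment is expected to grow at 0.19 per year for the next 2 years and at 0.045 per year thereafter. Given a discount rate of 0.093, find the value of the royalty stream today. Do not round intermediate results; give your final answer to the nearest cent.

D_1 = 31297.00000
D_2 = 37243.43000
Terminal value at year 2: TV = D_2×(1+g_2)/(r−g_2) = 38919.38435/0.048 = 810820.50729
P_0 = D_1/(1+r)^1 + D_2/(1+r)^2 + TV/(1+r)^2
    = 28634.03477 + 31175.20711 + 678710.23815 = 738519.48002

738519.48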